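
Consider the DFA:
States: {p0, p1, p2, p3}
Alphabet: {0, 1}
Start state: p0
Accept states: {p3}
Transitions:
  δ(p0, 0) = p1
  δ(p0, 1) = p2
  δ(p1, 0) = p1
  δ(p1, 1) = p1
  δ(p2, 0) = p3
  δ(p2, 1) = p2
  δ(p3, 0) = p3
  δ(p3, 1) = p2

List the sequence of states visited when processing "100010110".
read '1': p0 → p2
  read '0': p2 → p3
  read '0': p3 → p3
  read '0': p3 → p3
  read '1': p3 → p2
  read '0': p2 → p3
  read '1': p3 → p2
  read '1': p2 → p2
  read '0': p2 → p3
p0 -> p2 -> p3 -> p3 -> p3 -> p2 -> p3 -> p2 -> p2 -> p3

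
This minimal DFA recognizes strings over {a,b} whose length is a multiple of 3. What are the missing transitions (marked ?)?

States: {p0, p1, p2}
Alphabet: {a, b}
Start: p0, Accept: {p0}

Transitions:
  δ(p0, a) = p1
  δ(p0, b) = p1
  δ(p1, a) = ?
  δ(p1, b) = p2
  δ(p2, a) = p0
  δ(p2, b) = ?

From the language and accept set, identify what each state tracks — p0: length ≡ 0 (mod 3); p1: length ≡ 1 (mod 3); p2: length ≡ 2 (mod 3).
Each missing δ(q, a) is the state matching the new tracked value after reading a.
δ(p1, a) = p2; δ(p2, b) = p0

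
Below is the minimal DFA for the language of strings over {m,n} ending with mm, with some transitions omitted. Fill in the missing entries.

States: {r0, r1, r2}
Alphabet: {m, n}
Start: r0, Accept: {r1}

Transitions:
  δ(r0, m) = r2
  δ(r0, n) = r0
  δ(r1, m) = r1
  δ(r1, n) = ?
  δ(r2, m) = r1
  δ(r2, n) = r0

From the language and accept set, identify what each state tracks — r0: last symbol not m; r1: two trailing m's; r2: one trailing m.
Each missing δ(q, a) is the state matching the new tracked value after reading a.
δ(r1, n) = r0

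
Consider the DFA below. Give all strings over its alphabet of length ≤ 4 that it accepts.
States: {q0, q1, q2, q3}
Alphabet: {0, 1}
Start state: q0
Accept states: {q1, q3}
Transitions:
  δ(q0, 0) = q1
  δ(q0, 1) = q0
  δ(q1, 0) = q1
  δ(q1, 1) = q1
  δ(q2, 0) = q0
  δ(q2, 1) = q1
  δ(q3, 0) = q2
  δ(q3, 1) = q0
0, 00, 01, 10, 000, 001, 010, 011, 100, 101, 110, 0000, 0001, 0010, 0011, 0100, 0101, 0110, 0111, 1000, 1001, 1010, 1011, 1100, 1101, 1110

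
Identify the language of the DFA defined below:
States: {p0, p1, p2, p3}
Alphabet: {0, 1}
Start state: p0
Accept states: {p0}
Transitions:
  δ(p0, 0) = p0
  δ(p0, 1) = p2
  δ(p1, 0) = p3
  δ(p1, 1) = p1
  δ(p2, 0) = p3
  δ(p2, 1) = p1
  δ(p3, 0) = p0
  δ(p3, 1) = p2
Testing a few strings:
  '0100' → accept
  '010' → reject
  '1011' → reject
  '0011' → reject
State roles: p0=value ≡ 0 (mod 4); p1=value ≡ 3 (mod 4); p2=value ≡ 1 (mod 4); p3=value ≡ 2 (mod 4)
All binary strings representing a multiple of 4 (read in base 2; leading zeros allowed and ε counts as 0)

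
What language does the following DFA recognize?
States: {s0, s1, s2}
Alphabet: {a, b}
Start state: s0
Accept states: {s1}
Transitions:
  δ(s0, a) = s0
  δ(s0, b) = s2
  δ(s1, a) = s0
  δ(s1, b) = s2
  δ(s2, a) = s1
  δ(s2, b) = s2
Testing a few strings:
  'ba' → accept
  'a' → reject
  'ab' → reject
  'bb' → reject
State roles: s0=no suffix match; s1=suffix is ba; s2=one trailing b
All strings over {a,b} ending with ba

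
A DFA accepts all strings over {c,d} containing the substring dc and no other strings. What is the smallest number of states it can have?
By Myhill–Nerode, count the distinguishable equivalence classes: 3 classes — one per longest suffix of the input that is a prefix of 'dc' (lengths 0 through 1), plus an absorbing 'already seen dc' class.
3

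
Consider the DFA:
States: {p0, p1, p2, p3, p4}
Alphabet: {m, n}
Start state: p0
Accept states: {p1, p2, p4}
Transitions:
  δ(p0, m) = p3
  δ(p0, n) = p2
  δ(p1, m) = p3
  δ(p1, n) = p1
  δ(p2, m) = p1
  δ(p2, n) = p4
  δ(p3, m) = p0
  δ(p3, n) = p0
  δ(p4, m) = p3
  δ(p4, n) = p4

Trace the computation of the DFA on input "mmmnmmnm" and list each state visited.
read 'm': p0 → p3
  read 'm': p3 → p0
  read 'm': p0 → p3
  read 'n': p3 → p0
  read 'm': p0 → p3
  read 'm': p3 → p0
  read 'n': p0 → p2
  read 'm': p2 → p1
p0 -> p3 -> p0 -> p3 -> p0 -> p3 -> p0 -> p2 -> p1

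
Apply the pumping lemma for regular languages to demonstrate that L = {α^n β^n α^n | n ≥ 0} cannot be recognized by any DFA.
Assume L is regular with pumping length p. Idea: pumping the first α-block unbalances it against the other two.
Choose s = α^p β^p α^p ∈ L (|s| = 3p ≥ p). By the pumping lemma, s = xyz with |xy| ≤ p, |y| > 0, so y = α^k with k ≥ 1, inside the first α-block. Then xy²z = α^(p+k) β^p α^p. The first block has length p+k ≠ p, so the three block lengths are no longer equal and xy²z ∉ L.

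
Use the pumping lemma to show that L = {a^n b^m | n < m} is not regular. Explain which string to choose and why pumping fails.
Assume L is regular with pumping length p. Idea: pumping up the a-block makes the a-count reach the b-count.
Choose s = a^p b^(p+1) ∈ L. By the pumping lemma, s = xyz with |xy| ≤ p, |y| > 0, so y = a^k with k ≥ 1. Then xy²z = a^(p+k) b^(p+1). Since p+k ≥ p+1, the number of a's is no longer strictly less than the number of b's, so xy²z ∉ L.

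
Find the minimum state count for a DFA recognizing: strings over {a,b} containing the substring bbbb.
By Myhill–Nerode, count the distinguishable equivalence classes: 5 classes — one per longest suffix of the input that is a prefix of 'bbbb' (lengths 0 through 3), plus an absorbing 'already seen bbbb' class.
5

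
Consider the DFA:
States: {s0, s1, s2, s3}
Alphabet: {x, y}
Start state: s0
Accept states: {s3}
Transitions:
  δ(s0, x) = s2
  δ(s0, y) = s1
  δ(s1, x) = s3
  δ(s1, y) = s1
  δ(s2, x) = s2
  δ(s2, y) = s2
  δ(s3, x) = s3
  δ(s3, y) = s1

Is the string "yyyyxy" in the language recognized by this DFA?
Processing string "yyyyxy":
  s0 --y--> s1
  s1 --y--> s1
  s1 --y--> s1
  s1 --y--> s1
  s1 --x--> s3
  s3 --y--> s1
Final state: s1
Accept states: {s3}
No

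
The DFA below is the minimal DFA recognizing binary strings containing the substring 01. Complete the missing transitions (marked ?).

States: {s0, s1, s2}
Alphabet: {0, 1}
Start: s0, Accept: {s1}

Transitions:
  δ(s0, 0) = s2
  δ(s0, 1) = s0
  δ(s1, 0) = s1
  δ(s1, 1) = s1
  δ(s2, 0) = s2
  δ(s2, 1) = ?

From the language and accept set, identify what each state tracks — s0: no 0 seen yet; s1: substring 01 seen; s2: seen a 0, waiting for 1.
Each missing δ(q, a) is the state matching the new tracked value after reading a.
δ(s2, 1) = s1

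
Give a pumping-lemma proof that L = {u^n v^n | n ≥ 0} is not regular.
Assume L is regular with pumping length p. Idea: pumping the u-block changes the count balance.
Choose s = u^p v^p (length 2p ≥ p). By the pumping lemma, s = xyz with |xy| ≤ p, |y| > 0. So y = u^k for some k > 0 (since xy is entirely within the u's). Pumping gives xy²z = u^(p+k) v^p, which is not in L since p+k ≠ p.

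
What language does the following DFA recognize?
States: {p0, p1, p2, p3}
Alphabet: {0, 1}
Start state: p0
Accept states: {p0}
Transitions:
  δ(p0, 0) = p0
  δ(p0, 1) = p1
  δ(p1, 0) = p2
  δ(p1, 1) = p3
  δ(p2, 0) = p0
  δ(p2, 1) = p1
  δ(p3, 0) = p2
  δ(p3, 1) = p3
Testing a few strings:
  '1' → reject
  '01' → reject
  '0000' → accept
  '11' → reject
State roles: p0=value ≡ 0 (mod 4); p1=value ≡ 1 (mod 4); p2=value ≡ 2 (mod 4); p3=value ≡ 3 (mod 4)
All binary strings representing a multiple of 4 (read in base 2; leading zeros allowed and ε counts as 0)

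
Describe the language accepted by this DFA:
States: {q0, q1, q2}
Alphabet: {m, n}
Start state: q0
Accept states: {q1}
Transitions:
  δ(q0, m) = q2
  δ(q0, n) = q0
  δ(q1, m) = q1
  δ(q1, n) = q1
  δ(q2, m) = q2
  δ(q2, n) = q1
Testing a few strings:
  'nmn' → accept
  'n' → reject
  'mn' → accept
  'm' → reject
State roles: q0=no m seen yet; q1=substring mn seen; q2=seen a m, waiting for n
All strings over {m,n} containing the substring mn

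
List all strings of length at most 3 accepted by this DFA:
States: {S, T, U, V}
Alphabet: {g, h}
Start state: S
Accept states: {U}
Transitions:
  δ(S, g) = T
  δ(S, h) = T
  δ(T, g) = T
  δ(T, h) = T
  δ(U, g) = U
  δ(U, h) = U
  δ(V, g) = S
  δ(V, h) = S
None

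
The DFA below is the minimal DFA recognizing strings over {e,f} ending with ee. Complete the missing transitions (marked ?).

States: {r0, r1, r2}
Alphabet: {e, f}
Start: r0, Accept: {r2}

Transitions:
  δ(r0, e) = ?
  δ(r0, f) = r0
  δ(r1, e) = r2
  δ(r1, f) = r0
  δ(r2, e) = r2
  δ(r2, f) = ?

From the language and accept set, identify what each state tracks — r0: last symbol not e; r1: one trailing e; r2: two trailing e's.
Each missing δ(q, a) is the state matching the new tracked value after reading a.
δ(r0, e) = r1; δ(r2, f) = r0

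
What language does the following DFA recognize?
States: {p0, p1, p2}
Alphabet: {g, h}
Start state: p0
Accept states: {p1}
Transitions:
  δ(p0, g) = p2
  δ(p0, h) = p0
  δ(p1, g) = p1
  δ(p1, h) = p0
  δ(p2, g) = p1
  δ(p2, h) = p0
Testing a few strings:
  'hh' → reject
  'g' → reject
  'ghg' → reject
  'h' → reject
State roles: p0=last symbol not g; p1=two trailing g's; p2=one trailing g
All strings over {g,h} ending with gg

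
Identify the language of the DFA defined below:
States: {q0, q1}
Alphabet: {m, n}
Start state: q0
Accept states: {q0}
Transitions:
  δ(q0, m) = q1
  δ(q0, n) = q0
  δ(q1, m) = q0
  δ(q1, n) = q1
Testing a few strings:
  'nm' → reject
  'mm' → accept
  'mn' → reject
  'nnn' → accept
State roles: q0=even number of m's so far; q1=odd number of m's so far
All strings over {m,n} with an even number of m's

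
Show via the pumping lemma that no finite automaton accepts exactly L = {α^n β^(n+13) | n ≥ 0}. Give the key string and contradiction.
Assume L is regular with pumping length p. Idea: pumping the α-block breaks the fixed offset of 13.
Choose s = α^p β^(p+13) ∈ L. By the pumping lemma, s = xyz with |xy| ≤ p, |y| > 0, so y = α^k with k ≥ 1. Then xy²z = α^(p+k) β^(p+13). For this to be in L we would need p+13 = (p+k)+13, i.e. k = 0, contradicting k ≥ 1. So xy²z ∉ L.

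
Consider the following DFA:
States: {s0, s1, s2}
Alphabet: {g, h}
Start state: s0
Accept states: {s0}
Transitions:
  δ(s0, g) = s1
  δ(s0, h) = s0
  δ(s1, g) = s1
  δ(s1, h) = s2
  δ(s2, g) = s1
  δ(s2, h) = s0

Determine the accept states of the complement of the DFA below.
Complement accept states = All states \ Original accept states
= {s0, s1, s2} \ {s0}
{s1, s2}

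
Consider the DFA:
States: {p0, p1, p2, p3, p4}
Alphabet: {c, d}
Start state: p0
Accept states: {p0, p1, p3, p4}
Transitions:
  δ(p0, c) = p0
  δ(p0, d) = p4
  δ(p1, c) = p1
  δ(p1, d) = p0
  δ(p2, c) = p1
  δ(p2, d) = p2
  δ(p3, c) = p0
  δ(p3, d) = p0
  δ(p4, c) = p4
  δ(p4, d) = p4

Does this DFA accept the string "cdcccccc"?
Processing string "cdcccccc":
  p0 --c--> p0
  p0 --d--> p4
  p4 --c--> p4
  p4 --c--> p4
  p4 --c--> p4
  p4 --c--> p4
  p4 --c--> p4
  p4 --c--> p4
Final state: p4
Accept states: {p0, p1, p3, p4}
Yes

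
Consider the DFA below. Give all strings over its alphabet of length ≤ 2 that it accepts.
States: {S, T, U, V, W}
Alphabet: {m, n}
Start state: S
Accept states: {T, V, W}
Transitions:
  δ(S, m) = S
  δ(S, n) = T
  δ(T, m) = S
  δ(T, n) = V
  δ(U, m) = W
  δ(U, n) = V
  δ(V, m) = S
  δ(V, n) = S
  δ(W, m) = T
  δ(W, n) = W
n, mn, nn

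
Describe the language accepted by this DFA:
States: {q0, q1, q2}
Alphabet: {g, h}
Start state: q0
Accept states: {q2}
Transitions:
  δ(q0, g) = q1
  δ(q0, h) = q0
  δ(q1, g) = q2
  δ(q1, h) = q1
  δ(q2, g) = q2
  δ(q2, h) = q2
Testing a few strings:
  'h' → reject
  'ggh' → accept
  'hgh' → reject
  'g' → reject
State roles: q0=zero g's seen; q1=one g seen; q2=≥ two g's seen
All strings over {g,h} containing at least two g's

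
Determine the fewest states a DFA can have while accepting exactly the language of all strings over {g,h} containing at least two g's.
By Myhill–Nerode, count the distinguishable equivalence classes: three classes — 0, 1, or ≥2 g's seen.
3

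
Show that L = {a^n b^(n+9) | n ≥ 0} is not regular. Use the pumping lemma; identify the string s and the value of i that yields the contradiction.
Assume L is regular with pumping length p. Idea: pumping the a-block breaks the fixed offset of 9.
Choose s = a^p b^(p+9) ∈ L. By the pumping lemma, s = xyz with |xy| ≤ p, |y| > 0, so y = a^k with k ≥ 1. Then xy²z = a^(p+k) b^(p+9). For this to be in L we would need p+9 = (p+k)+9, i.e. k = 0, contradicting k ≥ 1. So xy²z ∉ L.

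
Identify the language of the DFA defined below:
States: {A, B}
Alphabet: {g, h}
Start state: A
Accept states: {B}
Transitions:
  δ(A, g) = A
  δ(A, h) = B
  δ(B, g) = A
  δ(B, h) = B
Testing a few strings:
  'gg' → reject
  'g' → reject
  'hh' → accept
  'h' → accept
State roles: A=last symbol not h; B=last symbol is h
All strings over {g,h} ending with h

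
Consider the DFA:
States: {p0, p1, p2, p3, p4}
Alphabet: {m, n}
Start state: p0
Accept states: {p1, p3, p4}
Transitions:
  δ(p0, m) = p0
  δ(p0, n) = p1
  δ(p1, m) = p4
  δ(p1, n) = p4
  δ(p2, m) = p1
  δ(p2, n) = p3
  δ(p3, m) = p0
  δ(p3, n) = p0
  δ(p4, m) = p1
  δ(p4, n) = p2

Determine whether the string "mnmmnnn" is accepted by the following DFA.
Processing string "mnmmnnn":
  p0 --m--> p0
  p0 --n--> p1
  p1 --m--> p4
  p4 --m--> p1
  p1 --n--> p4
  p4 --n--> p2
  p2 --n--> p3
Final state: p3
Accept states: {p1, p3, p4}
Yes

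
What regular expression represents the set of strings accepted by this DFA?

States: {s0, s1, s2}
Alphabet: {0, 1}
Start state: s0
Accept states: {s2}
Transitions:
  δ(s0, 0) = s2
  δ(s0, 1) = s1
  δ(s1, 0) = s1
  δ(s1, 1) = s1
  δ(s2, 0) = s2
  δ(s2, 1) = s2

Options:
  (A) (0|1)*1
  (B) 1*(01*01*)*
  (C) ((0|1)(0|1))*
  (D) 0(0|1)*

Check each option against the DFA on short strings; one disagreement eliminates an option:
  (A) (0|1)*1: on '0' the DFA goes s0 → s2 and accepts (s2 ∈ Accept), but the regex does not match it → eliminate
  (B) 1*(01*01*)*: on ε the DFA stays in s0 and rejects (s0 ∉ Accept), but the regex matches it → eliminate
  (C) ((0|1)(0|1))*: on ε the DFA stays in s0 and rejects (s0 ∉ Accept), but the regex matches it → eliminate
  (D) 0(0|1)*: agrees with the DFA on every string of length ≤ 6
Only (D) is consistent with the DFA.
(D) 0(0|1)*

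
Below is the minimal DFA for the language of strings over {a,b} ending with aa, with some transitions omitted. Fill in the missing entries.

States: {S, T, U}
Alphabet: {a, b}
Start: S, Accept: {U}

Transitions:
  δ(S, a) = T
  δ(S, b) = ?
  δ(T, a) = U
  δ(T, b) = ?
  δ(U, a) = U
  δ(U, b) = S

From the language and accept set, identify what each state tracks — S: last symbol not a; T: one trailing a; U: two trailing a's.
Each missing δ(q, a) is the state matching the new tracked value after reading a.
δ(S, b) = S; δ(T, b) = S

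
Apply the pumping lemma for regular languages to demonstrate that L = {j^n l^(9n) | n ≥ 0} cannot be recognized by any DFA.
Assume L is regular with pumping length p. Idea: pumping the j-block breaks the 1:9 ratio.
Choose s = j^p l^(9p) (length 10p ≥ p). By the pumping lemma, s = xyz with |xy| ≤ p, |y| > 0, so y = j^k with k ≥ 1. Then xy²z = j^(p+k) l^(9p). For this to be in L we would need 9p = 9(p+k), i.e. 9k = 0, contradicting k ≥ 1. So xy²z ∉ L.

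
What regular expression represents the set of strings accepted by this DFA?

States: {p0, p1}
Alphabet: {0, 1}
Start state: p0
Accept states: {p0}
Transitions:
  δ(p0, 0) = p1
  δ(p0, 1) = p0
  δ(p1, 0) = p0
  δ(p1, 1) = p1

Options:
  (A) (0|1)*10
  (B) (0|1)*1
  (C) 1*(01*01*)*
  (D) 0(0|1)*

Check each option against the DFA on short strings; one disagreement eliminates an option:
  (A) (0|1)*10: on ε the DFA stays in p0 and accepts (p0 ∈ Accept), but the regex does not match it → eliminate
  (B) (0|1)*1: on ε the DFA stays in p0 and accepts (p0 ∈ Accept), but the regex does not match it → eliminate
  (C) 1*(01*01*)*: agrees with the DFA on every string of length ≤ 6
  (D) 0(0|1)*: on ε the DFA stays in p0 and accepts (p0 ∈ Accept), but the regex does not match it → eliminate
Only (C) is consistent with the DFA.
(C) 1*(01*01*)*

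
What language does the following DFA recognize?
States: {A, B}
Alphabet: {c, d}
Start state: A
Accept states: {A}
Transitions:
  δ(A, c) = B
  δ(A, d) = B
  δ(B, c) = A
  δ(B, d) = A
Testing a few strings:
  'cd' → accept
  'dcd' → reject
  'cc' → accept
  'dc' → accept
State roles: A=even length so far; B=odd length so far
All strings over {c,d} of even length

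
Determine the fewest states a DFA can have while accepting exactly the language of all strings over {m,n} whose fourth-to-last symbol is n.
By Myhill–Nerode, count the distinguishable equivalence classes: 2^4 = 16 classes — the DFA must remember the last 4 symbols read; every pair of distinct length-4 suffixes is distinguishable by some continuation.
16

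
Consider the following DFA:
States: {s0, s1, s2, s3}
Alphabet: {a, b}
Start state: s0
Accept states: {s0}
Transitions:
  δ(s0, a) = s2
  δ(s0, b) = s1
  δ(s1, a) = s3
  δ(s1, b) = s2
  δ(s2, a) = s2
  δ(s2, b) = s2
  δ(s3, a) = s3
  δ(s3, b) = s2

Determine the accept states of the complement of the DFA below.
Complement accept states = All states \ Original accept states
= {s0, s1, s2, s3} \ {s0}
{s1, s2, s3}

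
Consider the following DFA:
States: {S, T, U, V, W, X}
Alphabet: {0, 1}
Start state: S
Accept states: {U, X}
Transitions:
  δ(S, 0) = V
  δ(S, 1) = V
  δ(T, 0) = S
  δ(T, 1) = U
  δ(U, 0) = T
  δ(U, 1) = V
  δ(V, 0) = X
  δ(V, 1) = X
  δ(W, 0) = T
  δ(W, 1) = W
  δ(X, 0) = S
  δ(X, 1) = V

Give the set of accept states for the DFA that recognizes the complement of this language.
Complement accept states = All states \ Original accept states
= {S, T, U, V, W, X} \ {U, X}
{S, T, V, W}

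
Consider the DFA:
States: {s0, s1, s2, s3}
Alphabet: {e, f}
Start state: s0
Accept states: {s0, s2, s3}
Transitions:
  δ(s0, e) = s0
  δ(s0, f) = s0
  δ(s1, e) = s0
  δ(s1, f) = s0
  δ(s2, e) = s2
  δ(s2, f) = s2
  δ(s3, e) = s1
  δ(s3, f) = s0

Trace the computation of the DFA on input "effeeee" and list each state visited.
read 'e': s0 → s0
  read 'f': s0 → s0
  read 'f': s0 → s0
  read 'e': s0 → s0
  read 'e': s0 → s0
  read 'e': s0 → s0
  read 'e': s0 → s0
s0 -> s0 -> s0 -> s0 -> s0 -> s0 -> s0 -> s0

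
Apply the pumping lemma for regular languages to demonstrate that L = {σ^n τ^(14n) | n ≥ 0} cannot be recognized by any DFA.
Assume L is regular with pumping length p. Idea: pumping the σ-block breaks the 1:14 ratio.
Choose s = σ^p τ^(14p) (length 15p ≥ p). By the pumping lemma, s = xyz with |xy| ≤ p, |y| > 0, so y = σ^k with k ≥ 1. Then xy²z = σ^(p+k) τ^(14p). For this to be in L we would need 14p = 14(p+k), i.e. 14k = 0, contradicting k ≥ 1. So xy²z ∉ L.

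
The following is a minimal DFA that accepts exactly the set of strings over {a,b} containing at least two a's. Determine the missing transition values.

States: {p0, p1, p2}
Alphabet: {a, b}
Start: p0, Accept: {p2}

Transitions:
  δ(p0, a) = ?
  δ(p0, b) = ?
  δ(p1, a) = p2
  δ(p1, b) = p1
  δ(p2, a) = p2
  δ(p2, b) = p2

From the language and accept set, identify what each state tracks — p0: zero a's seen; p1: one a seen; p2: ≥ two a's seen.
Each missing δ(q, a) is the state matching the new tracked value after reading a.
δ(p0, a) = p1; δ(p0, b) = p0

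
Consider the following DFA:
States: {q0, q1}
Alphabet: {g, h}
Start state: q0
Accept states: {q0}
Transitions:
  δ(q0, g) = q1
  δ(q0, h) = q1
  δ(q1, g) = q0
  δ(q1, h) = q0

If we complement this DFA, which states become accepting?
Complement accept states = All states \ Original accept states
= {q0, q1} \ {q0}
{q1}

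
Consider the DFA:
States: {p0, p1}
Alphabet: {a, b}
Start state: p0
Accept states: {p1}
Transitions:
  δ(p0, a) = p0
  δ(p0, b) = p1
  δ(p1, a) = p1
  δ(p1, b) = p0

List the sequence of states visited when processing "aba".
read 'a': p0 → p0
  read 'b': p0 → p1
  read 'a': p1 → p1
p0 -> p0 -> p1 -> p1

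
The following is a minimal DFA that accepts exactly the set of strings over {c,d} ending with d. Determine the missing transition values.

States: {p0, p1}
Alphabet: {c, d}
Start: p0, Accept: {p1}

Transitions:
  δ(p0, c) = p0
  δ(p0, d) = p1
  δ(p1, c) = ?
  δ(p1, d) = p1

From the language and accept set, identify what each state tracks — p0: last symbol not d; p1: last symbol is d.
Each missing δ(q, a) is the state matching the new tracked value after reading a.
δ(p1, c) = p0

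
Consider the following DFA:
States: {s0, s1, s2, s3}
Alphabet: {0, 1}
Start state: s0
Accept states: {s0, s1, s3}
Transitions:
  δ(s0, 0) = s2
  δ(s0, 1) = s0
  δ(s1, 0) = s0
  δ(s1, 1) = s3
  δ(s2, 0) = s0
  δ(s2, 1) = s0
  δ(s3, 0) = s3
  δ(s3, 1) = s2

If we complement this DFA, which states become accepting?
Complement accept states = All states \ Original accept states
= {s0, s1, s2, s3} \ {s0, s1, s3}
{s2}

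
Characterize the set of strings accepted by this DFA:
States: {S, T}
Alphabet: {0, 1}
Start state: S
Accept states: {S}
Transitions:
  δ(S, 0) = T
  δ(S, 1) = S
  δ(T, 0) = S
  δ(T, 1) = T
Testing a few strings:
  '100' → accept
  '00' → accept
  '0' → reject
  '110' → reject
State roles: S=even number of 0's so far; T=odd number of 0's so far
All binary strings with an even number of 0's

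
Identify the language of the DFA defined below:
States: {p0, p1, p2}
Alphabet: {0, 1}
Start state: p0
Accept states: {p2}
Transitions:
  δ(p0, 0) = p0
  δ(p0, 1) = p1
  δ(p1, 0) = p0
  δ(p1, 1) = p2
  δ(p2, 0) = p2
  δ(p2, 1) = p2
Testing a few strings:
  '111' → accept
  '1101' → accept
  '100' → reject
  '1111' → accept
State roles: p0=no progress toward 11; p1=one trailing 1; p2=substring 11 seen
All binary strings containing the substring 11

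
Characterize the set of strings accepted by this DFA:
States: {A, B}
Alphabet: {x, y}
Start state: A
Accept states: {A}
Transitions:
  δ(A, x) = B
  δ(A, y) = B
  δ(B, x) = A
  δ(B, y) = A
Testing a few strings:
  'xyy' → reject
  'y' → reject
  'yx' → accept
  'xxx' → reject
State roles: A=even length so far; B=odd length so far
All strings over {x,y} of even length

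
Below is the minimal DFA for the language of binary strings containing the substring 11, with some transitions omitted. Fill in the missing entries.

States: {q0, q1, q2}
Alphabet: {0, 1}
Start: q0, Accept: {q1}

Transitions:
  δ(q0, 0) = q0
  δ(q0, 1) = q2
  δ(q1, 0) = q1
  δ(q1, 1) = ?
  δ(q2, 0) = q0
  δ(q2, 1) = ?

From the language and accept set, identify what each state tracks — q0: no progress toward 11; q1: substring 11 seen; q2: one trailing 1.
Each missing δ(q, a) is the state matching the new tracked value after reading a.
δ(q1, 1) = q1; δ(q2, 1) = q1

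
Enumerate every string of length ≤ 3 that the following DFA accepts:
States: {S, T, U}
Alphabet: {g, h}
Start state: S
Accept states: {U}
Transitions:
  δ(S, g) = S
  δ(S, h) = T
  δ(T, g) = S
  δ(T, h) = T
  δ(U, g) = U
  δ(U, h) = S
None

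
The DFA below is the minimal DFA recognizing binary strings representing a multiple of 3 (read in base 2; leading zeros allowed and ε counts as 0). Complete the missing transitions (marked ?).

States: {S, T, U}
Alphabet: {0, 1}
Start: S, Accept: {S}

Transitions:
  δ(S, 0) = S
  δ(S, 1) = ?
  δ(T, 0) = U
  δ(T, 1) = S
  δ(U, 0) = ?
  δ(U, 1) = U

From the language and accept set, identify what each state tracks — S: value ≡ 0 (mod 3); T: value ≡ 1 (mod 3); U: value ≡ 2 (mod 3).
Each missing δ(q, a) is the state matching the new tracked value after reading a.
δ(S, 1) = T; δ(U, 0) = T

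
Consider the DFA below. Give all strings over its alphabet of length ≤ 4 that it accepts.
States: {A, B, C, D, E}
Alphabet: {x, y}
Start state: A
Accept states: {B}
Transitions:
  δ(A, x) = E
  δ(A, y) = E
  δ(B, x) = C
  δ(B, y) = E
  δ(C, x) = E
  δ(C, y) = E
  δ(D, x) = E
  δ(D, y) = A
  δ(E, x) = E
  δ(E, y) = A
None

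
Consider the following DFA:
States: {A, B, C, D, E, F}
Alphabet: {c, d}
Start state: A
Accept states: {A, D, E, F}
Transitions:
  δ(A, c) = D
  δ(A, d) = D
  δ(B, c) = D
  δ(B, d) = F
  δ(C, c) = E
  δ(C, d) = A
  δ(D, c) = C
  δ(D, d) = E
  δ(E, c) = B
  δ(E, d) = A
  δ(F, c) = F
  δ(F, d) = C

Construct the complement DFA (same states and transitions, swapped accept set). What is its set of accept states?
Complement accept states = All states \ Original accept states
= {A, B, C, D, E, F} \ {A, D, E, F}
{B, C}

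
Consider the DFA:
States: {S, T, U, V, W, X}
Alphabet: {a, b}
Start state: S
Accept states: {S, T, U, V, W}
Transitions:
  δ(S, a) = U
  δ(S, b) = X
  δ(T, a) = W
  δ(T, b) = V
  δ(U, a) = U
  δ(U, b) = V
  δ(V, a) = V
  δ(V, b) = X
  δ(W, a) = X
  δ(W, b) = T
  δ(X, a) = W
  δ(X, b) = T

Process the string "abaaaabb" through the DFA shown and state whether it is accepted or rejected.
Processing string "abaaaabb":
  S --a--> U
  U --b--> V
  V --a--> V
  V --a--> V
  V --a--> V
  V --a--> V
  V --b--> X
  X --b--> T
Final state: T
Accept states: {S, T, U, V, W}
Yes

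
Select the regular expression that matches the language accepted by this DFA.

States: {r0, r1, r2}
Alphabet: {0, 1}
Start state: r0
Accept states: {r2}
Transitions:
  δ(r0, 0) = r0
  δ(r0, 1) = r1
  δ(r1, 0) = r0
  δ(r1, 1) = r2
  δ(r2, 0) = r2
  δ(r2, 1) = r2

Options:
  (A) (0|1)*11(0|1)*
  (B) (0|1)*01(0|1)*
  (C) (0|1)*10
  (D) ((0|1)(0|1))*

Check each option against the DFA on short strings; one disagreement eliminates an option:
  (A) (0|1)*11(0|1)*: agrees with the DFA on every string of length ≤ 6
  (B) (0|1)*01(0|1)*: on '01' the DFA goes r0 → r0 → r1 and rejects (r1 ∉ Accept), but the regex matches it → eliminate
  (C) (0|1)*10: on '10' the DFA goes r0 → r1 → r0 and rejects (r0 ∉ Accept), but the regex matches it → eliminate
  (D) ((0|1)(0|1))*: on ε the DFA stays in r0 and rejects (r0 ∉ Accept), but the regex matches it → eliminate
Only (A) is consistent with the DFA.
(A) (0|1)*11(0|1)*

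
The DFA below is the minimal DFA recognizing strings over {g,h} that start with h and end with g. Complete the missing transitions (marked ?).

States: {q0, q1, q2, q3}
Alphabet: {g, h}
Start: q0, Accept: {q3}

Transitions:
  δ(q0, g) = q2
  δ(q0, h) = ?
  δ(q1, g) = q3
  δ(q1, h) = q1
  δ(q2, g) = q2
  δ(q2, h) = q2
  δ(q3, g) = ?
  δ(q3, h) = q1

From the language and accept set, identify what each state tracks — q0: no input read; q1: started with h, last symbol h; q2: started with g (dead); q3: started with h, last symbol g.
Each missing δ(q, a) is the state matching the new tracked value after reading a.
δ(q0, h) = q1; δ(q3, g) = q3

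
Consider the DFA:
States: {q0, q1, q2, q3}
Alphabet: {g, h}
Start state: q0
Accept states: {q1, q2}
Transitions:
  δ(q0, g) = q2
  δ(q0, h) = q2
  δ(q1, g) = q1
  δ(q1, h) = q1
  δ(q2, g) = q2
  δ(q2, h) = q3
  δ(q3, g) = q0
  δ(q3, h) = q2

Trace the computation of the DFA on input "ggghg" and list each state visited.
read 'g': q0 → q2
  read 'g': q2 → q2
  read 'g': q2 → q2
  read 'h': q2 → q3
  read 'g': q3 → q0
q0 -> q2 -> q2 -> q2 -> q3 -> q0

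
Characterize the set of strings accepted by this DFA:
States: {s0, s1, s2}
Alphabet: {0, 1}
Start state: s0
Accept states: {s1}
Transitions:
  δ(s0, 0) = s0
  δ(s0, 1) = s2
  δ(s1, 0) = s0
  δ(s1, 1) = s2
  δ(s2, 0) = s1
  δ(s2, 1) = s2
Testing a few strings:
  '1' → reject
  '0101' → reject
  '0' → reject
  '100' → reject
State roles: s0=no suffix match; s1=suffix is 10; s2=one trailing 1
All binary strings ending with 10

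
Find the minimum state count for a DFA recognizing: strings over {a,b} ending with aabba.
By Myhill–Nerode, count the distinguishable equivalence classes: 6 classes — one per longest suffix of the input that is a prefix of 'aabba' (lengths 0 through 5); only the length-5 class is accepting.
6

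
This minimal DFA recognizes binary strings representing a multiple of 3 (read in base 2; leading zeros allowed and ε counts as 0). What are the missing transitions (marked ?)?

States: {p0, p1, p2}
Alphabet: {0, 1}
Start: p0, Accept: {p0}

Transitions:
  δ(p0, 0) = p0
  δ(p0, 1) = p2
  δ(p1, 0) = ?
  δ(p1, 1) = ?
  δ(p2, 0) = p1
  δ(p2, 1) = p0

From the language and accept set, identify what each state tracks — p0: value ≡ 0 (mod 3); p1: value ≡ 2 (mod 3); p2: value ≡ 1 (mod 3).
Each missing δ(q, a) is the state matching the new tracked value after reading a.
δ(p1, 0) = p2; δ(p1, 1) = p1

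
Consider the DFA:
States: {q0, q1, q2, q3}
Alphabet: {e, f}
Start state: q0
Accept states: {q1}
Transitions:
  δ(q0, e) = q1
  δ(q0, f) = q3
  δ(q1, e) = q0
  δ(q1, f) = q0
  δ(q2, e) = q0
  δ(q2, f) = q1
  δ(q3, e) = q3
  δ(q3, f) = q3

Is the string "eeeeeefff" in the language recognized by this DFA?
Processing string "eeeeeefff":
  q0 --e--> q1
  q1 --e--> q0
  q0 --e--> q1
  q1 --e--> q0
  q0 --e--> q1
  q1 --e--> q0
  q0 --f--> q3
  q3 --f--> q3
  q3 --f--> q3
Final state: q3
Accept states: {q1}
No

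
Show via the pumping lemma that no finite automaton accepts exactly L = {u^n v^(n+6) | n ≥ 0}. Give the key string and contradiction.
Assume L is regular with pumping length p. Idea: pumping the u-block breaks the fixed offset of 6.
Choose s = u^p v^(p+6) ∈ L. By the pumping lemma, s = xyz with |xy| ≤ p, |y| > 0, so y = u^k with k ≥ 1. Then xy²z = u^(p+k) v^(p+6). For this to be in L we would need p+6 = (p+k)+6, i.e. k = 0, contradicting k ≥ 1. So xy²z ∉ L.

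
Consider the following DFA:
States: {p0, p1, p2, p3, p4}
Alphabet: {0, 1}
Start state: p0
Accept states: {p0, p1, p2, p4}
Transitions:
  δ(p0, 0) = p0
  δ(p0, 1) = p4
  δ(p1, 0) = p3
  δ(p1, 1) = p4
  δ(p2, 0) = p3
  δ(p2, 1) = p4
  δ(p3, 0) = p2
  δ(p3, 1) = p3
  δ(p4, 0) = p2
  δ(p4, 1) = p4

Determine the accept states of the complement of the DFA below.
Complement accept states = All states \ Original accept states
= {p0, p1, p2, p3, p4} \ {p0, p1, p2, p4}
{p3}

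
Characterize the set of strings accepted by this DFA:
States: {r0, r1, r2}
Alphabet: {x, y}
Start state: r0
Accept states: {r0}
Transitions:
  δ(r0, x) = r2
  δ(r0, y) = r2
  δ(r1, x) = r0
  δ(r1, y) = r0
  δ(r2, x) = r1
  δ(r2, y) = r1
Testing a few strings:
  'xx' → reject
  'xyyx' → reject
  'xy' → reject
  'yx' → reject
State roles: r0=length ≡ 0 (mod 3); r1=length ≡ 2 (mod 3); r2=length ≡ 1 (mod 3)
All strings over {x,y} whose length is a multiple of 3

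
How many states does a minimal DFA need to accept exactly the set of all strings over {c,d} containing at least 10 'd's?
By Myhill–Nerode, count the distinguishable equivalence classes: 11 classes — having seen 0, 1, …, 9, or ≥10 copies of 'd'; any two classes i < j (j ≤ 10) are distinguished by the string d^(10−j), which takes class j to 10 copies (accepted) but leaves class i below 10 (rejected).
11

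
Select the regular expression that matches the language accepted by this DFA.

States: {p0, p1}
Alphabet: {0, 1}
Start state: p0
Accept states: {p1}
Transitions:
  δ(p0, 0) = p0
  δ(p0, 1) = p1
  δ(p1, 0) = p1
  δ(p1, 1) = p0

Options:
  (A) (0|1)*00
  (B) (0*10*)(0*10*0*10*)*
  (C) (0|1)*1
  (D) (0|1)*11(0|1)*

Check each option against the DFA on short strings; one disagreement eliminates an option:
  (A) (0|1)*00: on '1' the DFA goes p0 → p1 and accepts (p1 ∈ Accept), but the regex does not match it → eliminate
  (B) (0*10*)(0*10*0*10*)*: agrees with the DFA on every string of length ≤ 6
  (C) (0|1)*1: on '10' the DFA goes p0 → p1 → p1 and accepts (p1 ∈ Accept), but the regex does not match it → eliminate
  (D) (0|1)*11(0|1)*: on '1' the DFA goes p0 → p1 and accepts (p1 ∈ Accept), but the regex does not match it → eliminate
Only (B) is consistent with the DFA.
(B) (0*10*)(0*10*0*10*)*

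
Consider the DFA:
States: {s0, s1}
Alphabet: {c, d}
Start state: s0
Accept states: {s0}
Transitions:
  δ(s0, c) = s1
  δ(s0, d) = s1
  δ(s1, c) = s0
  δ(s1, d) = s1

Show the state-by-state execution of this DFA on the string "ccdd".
read 'c': s0 → s1
  read 'c': s1 → s0
  read 'd': s0 → s1
  read 'd': s1 → s1
s0 -> s1 -> s0 -> s1 -> s1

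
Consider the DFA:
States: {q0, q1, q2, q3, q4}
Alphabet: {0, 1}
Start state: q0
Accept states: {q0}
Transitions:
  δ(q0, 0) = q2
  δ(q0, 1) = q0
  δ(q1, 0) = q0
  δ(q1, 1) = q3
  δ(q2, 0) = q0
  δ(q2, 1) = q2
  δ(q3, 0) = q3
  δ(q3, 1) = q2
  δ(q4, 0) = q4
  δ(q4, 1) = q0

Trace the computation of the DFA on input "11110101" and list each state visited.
read '1': q0 → q0
  read '1': q0 → q0
  read '1': q0 → q0
  read '1': q0 → q0
  read '0': q0 → q2
  read '1': q2 → q2
  read '0': q2 → q0
  read '1': q0 → q0
q0 -> q0 -> q0 -> q0 -> q0 -> q2 -> q2 -> q0 -> q0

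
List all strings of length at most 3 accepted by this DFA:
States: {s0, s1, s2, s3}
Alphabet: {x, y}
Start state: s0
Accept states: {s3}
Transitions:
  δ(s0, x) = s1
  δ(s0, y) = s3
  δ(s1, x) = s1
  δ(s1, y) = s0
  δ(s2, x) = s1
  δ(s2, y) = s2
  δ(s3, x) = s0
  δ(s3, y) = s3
y, yy, xyy, yxy, yyy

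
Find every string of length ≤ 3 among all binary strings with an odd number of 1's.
1, 01, 10, 001, 010, 100, 111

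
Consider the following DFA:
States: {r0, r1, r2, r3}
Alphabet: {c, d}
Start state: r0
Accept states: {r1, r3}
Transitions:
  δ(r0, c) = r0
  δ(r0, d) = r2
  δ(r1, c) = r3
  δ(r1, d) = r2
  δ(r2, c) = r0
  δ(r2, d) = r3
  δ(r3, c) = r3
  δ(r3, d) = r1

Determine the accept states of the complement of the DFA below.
Complement accept states = All states \ Original accept states
= {r0, r1, r2, r3} \ {r1, r3}
{r0, r2}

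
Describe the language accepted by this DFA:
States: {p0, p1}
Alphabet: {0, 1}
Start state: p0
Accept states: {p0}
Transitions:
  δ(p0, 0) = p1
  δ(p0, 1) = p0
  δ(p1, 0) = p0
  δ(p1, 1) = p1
Testing a few strings:
  '0' → reject
  '111' → accept
  '00' → accept
  '001' → accept
State roles: p0=even number of 0's so far; p1=odd number of 0's so far
All binary strings with an even number of 0's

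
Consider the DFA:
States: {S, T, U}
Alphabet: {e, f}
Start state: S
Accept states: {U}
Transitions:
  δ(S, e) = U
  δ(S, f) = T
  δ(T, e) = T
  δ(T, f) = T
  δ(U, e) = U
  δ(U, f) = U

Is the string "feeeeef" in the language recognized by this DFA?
Processing string "feeeeef":
  S --f--> T
  T --e--> T
  T --e--> T
  T --e--> T
  T --e--> T
  T --e--> T
  T --f--> T
Final state: T
Accept states: {U}
No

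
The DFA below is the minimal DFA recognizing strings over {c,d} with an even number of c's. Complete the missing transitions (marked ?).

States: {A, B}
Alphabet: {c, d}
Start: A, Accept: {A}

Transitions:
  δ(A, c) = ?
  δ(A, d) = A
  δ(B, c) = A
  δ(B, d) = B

From the language and accept set, identify what each state tracks — A: even number of c's so far; B: odd number of c's so far.
Each missing δ(q, a) is the state matching the new tracked value after reading a.
δ(A, c) = B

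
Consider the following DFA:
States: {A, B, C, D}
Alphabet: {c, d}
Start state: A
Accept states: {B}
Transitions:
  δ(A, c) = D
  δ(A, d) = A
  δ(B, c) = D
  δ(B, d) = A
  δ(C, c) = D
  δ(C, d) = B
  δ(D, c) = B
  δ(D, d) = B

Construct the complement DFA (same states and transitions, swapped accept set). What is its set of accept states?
Complement accept states = All states \ Original accept states
= {A, B, C, D} \ {B}
{A, C, D}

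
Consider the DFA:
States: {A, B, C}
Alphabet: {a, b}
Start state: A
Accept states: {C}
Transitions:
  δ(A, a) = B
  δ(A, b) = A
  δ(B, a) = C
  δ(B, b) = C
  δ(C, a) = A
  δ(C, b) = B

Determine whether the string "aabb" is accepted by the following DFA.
Processing string "aabb":
  A --a--> B
  B --a--> C
  C --b--> B
  B --b--> C
Final state: C
Accept states: {C}
Yes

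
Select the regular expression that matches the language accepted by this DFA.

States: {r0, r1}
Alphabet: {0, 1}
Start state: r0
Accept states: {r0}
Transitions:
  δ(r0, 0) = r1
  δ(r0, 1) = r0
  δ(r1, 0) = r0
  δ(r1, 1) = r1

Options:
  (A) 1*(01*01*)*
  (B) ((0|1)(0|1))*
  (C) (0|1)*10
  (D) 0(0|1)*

Check each option against the DFA on short strings; one disagreement eliminates an option:
  (A) 1*(01*01*)*: agrees with the DFA on every string of length ≤ 6
  (B) ((0|1)(0|1))*: on '1' the DFA goes r0 → r0 and accepts (r0 ∈ Accept), but the regex does not match it → eliminate
  (C) (0|1)*10: on ε the DFA stays in r0 and accepts (r0 ∈ Accept), but the regex does not match it → eliminate
  (D) 0(0|1)*: on ε the DFA stays in r0 and accepts (r0 ∈ Accept), but the regex does not match it → eliminate
Only (A) is consistent with the DFA.
(A) 1*(01*01*)*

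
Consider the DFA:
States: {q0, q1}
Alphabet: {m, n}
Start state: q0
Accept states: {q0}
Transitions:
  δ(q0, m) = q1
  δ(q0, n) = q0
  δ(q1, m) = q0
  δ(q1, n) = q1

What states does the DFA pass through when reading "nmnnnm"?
read 'n': q0 → q0
  read 'm': q0 → q1
  read 'n': q1 → q1
  read 'n': q1 → q1
  read 'n': q1 → q1
  read 'm': q1 → q0
q0 -> q0 -> q1 -> q1 -> q1 -> q1 -> q0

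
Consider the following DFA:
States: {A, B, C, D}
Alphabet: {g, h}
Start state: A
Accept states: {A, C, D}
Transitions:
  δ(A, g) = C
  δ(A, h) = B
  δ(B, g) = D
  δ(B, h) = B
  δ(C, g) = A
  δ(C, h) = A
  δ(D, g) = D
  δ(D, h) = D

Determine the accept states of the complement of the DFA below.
Complement accept states = All states \ Original accept states
= {A, B, C, D} \ {A, C, D}
{B}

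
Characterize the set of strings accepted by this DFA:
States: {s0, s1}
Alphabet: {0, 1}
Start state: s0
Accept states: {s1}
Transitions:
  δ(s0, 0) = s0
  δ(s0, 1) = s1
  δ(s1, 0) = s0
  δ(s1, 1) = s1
Testing a few strings:
  '01' → accept
  '0' → reject
  '10' → reject
  '1' → accept
State roles: s0=last symbol not 1; s1=last symbol is 1
All binary strings ending with 1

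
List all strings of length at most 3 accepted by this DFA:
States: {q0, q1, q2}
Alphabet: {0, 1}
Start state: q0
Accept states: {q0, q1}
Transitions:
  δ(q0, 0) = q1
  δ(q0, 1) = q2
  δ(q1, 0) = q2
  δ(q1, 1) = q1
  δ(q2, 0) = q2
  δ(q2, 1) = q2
ε, 0, 01, 011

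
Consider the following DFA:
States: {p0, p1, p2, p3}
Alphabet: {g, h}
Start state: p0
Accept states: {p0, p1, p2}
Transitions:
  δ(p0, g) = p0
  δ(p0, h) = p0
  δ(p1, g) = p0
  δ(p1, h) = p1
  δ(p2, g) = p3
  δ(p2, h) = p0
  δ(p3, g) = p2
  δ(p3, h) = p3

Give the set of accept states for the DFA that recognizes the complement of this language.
Complement accept states = All states \ Original accept states
= {p0, p1, p2, p3} \ {p0, p1, p2}
{p3}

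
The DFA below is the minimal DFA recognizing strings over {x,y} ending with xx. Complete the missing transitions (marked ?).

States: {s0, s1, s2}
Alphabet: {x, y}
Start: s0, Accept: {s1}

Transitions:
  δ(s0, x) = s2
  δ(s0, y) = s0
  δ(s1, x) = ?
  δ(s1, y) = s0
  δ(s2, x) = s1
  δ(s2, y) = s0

From the language and accept set, identify what each state tracks — s0: last symbol not x; s1: two trailing x's; s2: one trailing x.
Each missing δ(q, a) is the state matching the new tracked value after reading a.
δ(s1, x) = s1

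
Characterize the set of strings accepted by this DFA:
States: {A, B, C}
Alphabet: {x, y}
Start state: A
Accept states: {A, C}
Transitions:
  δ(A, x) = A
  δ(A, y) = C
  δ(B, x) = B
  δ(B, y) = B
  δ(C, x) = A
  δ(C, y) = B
Testing a few strings:
  'y' → accept
  'yyy' → reject
  'x' → accept
  'xyy' → reject
State roles: A=last symbol not y (ok); B=saw yy (dead); C=last symbol y (ok)
All strings over {x,y} with no two consecutive y's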